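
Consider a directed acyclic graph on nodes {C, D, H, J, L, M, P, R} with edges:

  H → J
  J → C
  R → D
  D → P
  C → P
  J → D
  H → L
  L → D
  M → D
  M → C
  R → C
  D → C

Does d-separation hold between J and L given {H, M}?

6 paths connect J and L; each must be blocked for d-separation to hold:
Path 1: J → D ← L
  D is a collider here and neither D nor any of its descendants is conditioned on, so the collider stays closed — the path is blocked at D.
Path 2: J ← H → L
  H is a fork here and H is conditioned on, so the path is blocked at H.
Path 3: J → C ← M → D ← L
  C is a collider here and neither C nor any of its descendants is conditioned on, so the collider stays closed — the path is blocked at C.
Path 4: J → C ← D ← L
  C is a collider here and neither C nor any of its descendants is conditioned on, so the collider stays closed — the path is blocked at C.
Path 5: J → C → P ← D ← L
  P is a collider here and neither P nor any of its descendants is conditioned on, so the collider stays closed — the path is blocked at P.
Path 6: J → C ← R → D ← L
  C is a collider here and neither C nor any of its descendants is conditioned on, so the collider stays closed — the path is blocked at C.
Since every path is blocked, d-separation holds.

Yes — J and L are d-separated given {H, M}.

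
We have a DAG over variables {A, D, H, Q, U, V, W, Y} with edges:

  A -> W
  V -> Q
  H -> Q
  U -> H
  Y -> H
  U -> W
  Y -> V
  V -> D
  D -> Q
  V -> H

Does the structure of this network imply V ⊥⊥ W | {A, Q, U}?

Yes

Enumerating the 4 paths from V to W and testing each for blocking by {A, Q, U}:
  1. V ← Y → H ← U → W — Y:fork[open]; H:collider[open]; U:fork[blocks] ⇒ blocked
  2. V → D → Q ← H ← U → W — D:chain[open]; Q:collider[open]; H:chain[open]; U:fork[blocks] ⇒ blocked
  3. V → Q ← H ← U → W — Q:collider[open]; H:chain[open]; U:fork[blocks] ⇒ blocked
  4. V → H ← U → W — H:collider[open]; U:fork[blocks] ⇒ blocked
Every path is blocked, so V and W are d-separated given {A, Q, U}.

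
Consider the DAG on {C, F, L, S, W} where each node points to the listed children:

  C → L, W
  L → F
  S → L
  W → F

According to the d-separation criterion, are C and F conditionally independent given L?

We examine all 2 paths between C and F:
  1. C → W → F — W:chain[open] ⇒ active
  2. C → L → F — L:chain[blocks] ⇒ blocked
Because an active path exists, C and F are not d-separated.

No — C and F are not d-separated given {L}.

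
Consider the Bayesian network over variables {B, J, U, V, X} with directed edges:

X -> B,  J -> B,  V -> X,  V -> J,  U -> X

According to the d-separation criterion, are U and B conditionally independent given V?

No — U and B are not d-separated given {V}.

We examine all 2 paths between U and B:
Path 1: U → X ← V → J → B
  X is a collider here and neither X nor any of its descendants is conditioned on, so the collider stays closed — the path is blocked at X.
Path 2: U → X → B
  X is a chain and X is not conditioned on — no node blocks this path, so it is active.
Because an active path exists, U and B are not d-separated.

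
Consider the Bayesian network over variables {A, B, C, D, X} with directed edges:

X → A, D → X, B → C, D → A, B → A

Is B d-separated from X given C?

Yes

We examine all 2 paths between B and X:
  1. B → A ← X — A:collider[blocks] ⇒ blocked
  2. B → A ← D → X — A:collider[blocks]; D:fork[open] ⇒ blocked
Every path is blocked, so B and X are d-separated given {C}.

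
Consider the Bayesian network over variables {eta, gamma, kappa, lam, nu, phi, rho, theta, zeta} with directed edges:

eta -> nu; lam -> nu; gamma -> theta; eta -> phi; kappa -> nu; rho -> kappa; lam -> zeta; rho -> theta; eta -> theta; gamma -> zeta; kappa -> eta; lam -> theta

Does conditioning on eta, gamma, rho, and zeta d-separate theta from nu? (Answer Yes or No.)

No — theta and nu are not d-separated given {eta, gamma, rho, zeta}.

6 paths connect theta and nu; each must be blocked for d-separation to hold:
  1. theta ← gamma → zeta ← lam → nu — gamma:fork[blocks]; zeta:collider[open]; lam:fork[open] ⇒ blocked
  2. theta ← lam → nu — lam:fork[open] ⇒ active
  3. theta ← eta → nu — eta:fork[blocks] ⇒ blocked
  4. theta ← eta ← kappa → nu — eta:chain[blocks]; kappa:fork[open] ⇒ blocked
  5. theta ← rho → kappa → nu — rho:fork[blocks]; kappa:chain[open] ⇒ blocked
  6. theta ← rho → kappa → eta → nu — rho:fork[blocks]; kappa:chain[open]; eta:chain[blocks] ⇒ blocked
Because an active path exists, theta and nu are not d-separated.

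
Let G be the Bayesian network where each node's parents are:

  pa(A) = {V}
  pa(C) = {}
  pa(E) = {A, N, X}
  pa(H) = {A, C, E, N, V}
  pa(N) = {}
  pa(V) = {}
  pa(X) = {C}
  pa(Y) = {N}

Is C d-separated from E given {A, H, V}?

We examine all 5 paths between C and E:
Path 1: C → X → E
  X is a chain and X is not conditioned on — no node blocks this path, so it is active.
Path 2: C → H ← E
  H is a collider and H is conditioned on, which opens it — no node blocks this path, so it is active.
Path 3: C → H ← N → E
  H is a collider and H is conditioned on, which opens it; N is a fork and N is not conditioned on — no node blocks this path, so it is active.
Path 4: C → H ← V → A → E
  V is a fork here and V is conditioned on, so the path is blocked at V.
Path 5: C → H ← A → E
  A is a fork here and A is conditioned on, so the path is blocked at A.
Since the path C → X → E is active, C and E are not d-separated given {A, H, V}.

No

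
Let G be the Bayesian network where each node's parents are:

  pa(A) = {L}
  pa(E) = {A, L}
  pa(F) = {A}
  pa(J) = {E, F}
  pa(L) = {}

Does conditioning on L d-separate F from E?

3 paths connect F and E; each must be blocked for d-separation to hold:
Path 1: F ← A → E
  A is a fork and A is not conditioned on — no node blocks this path, so it is active.
Path 2: F ← A ← L → E
  L is a fork here and L is conditioned on, so the path is blocked at L.
Path 3: F → J ← E
  J is a collider here and neither J nor any of its descendants is conditioned on, so the collider stays closed — the path is blocked at J.
At least one path is unblocked, so d-separation fails.

No — F and E are not d-separated given {L}.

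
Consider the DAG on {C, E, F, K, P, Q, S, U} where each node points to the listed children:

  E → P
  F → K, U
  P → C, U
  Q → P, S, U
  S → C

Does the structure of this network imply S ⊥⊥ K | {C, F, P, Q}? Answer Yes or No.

Yes

We examine all 4 paths between S and K:
  1. S → C ← P ← Q → U ← F → K — C:collider[open]; P:chain[blocks]; Q:fork[blocks]; U:collider[blocks]; F:fork[blocks] ⇒ blocked
  2. S → C ← P → U ← F → K — C:collider[open]; P:fork[blocks]; U:collider[blocks]; F:fork[blocks] ⇒ blocked
  3. S ← Q → P → U ← F → K — Q:fork[blocks]; P:chain[blocks]; U:collider[blocks]; F:fork[blocks] ⇒ blocked
  4. S ← Q → U ← F → K — Q:fork[blocks]; U:collider[blocks]; F:fork[blocks] ⇒ blocked
Since every path is blocked, d-separation holds.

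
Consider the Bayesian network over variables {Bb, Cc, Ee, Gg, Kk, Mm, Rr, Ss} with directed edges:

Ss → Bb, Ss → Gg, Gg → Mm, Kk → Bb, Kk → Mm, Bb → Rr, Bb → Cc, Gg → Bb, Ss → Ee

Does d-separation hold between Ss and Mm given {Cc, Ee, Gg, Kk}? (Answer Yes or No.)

Yes

Enumerating the 4 paths from Ss to Mm and testing each for blocking by {Cc, Ee, Gg, Kk}:
  1. Ss → Bb ← Kk → Mm — Bb:collider[open]; Kk:fork[blocks] ⇒ blocked
  2. Ss → Bb ← Gg → Mm — Bb:collider[open]; Gg:fork[blocks] ⇒ blocked
  3. Ss → Gg → Bb ← Kk → Mm — Gg:chain[blocks]; Bb:collider[open]; Kk:fork[blocks] ⇒ blocked
  4. Ss → Gg → Mm — Gg:chain[blocks] ⇒ blocked
Since every path is blocked, d-separation holds.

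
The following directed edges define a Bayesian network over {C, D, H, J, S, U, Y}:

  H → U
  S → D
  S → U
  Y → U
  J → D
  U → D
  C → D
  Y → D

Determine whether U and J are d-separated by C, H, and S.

3 paths connect U and J; each must be blocked for d-separation to hold:
Path 1: U ← Y → D ← J
  D is a collider here and neither D nor any of its descendants is conditioned on, so the collider stays closed — the path is blocked at D.
Path 2: U ← S → D ← J
  S is a fork here and S is conditioned on, so the path is blocked at S.
Path 3: U → D ← J
  D is a collider here and neither D nor any of its descendants is conditioned on, so the collider stays closed — the path is blocked at D.
All paths are blocked; U ⊥ J | {C, H, S} holds.

Yes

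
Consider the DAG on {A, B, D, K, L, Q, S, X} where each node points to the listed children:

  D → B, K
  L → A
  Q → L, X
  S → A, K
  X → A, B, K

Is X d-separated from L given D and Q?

Yes

There are 4 undirected paths between X and L; checking each against the conditioning set {D, Q}:
Path 1: X → A ← L
  A is a collider here and neither A nor any of its descendants is conditioned on, so the collider stays closed — the path is blocked at A.
Path 2: X ← Q → L
  Q is a fork here and Q is conditioned on, so the path is blocked at Q.
Path 3: X → K ← S → A ← L
  K is a collider here and neither K nor any of its descendants is conditioned on, so the collider stays closed — the path is blocked at K.
Path 4: X → B ← D → K ← S → A ← L
  B is a collider here and neither B nor any of its descendants is conditioned on, so the collider stays closed — the path is blocked at B.
Every path is blocked, so X and L are d-separated given {D, Q}.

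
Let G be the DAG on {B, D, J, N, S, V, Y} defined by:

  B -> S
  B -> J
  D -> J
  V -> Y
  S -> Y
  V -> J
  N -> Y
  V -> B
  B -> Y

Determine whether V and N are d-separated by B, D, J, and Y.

No — V and N are not d-separated given {B, D, J, Y}.

Enumerating the 5 paths from V to N and testing each for blocking by {B, D, J, Y}:
  1. V → B → S → Y ← N — B:chain[blocks]; S:chain[open]; Y:collider[open] ⇒ blocked
  2. V → B → Y ← N — B:chain[blocks]; Y:collider[open] ⇒ blocked
  3. V → J ← B → S → Y ← N — J:collider[open]; B:fork[blocks]; S:chain[open]; Y:collider[open] ⇒ blocked
  4. V → J ← B → Y ← N — J:collider[open]; B:fork[blocks]; Y:collider[open] ⇒ blocked
  5. V → Y ← N — Y:collider[open] ⇒ active
Since the path V → Y ← N is active, V and N are not d-separated given {B, D, J, Y}.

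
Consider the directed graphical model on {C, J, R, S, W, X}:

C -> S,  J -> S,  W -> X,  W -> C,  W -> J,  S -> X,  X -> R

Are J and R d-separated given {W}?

No

4 paths connect J and R; each must be blocked for d-separation to hold:
  1. J → S ← C ← W → X → R — S:collider[blocks]; C:chain[open]; W:fork[blocks]; X:chain[open] ⇒ blocked
  2. J → S → X → R — S:chain[open]; X:chain[open] ⇒ active
  3. J ← W → C → S → X → R — W:fork[blocks]; C:chain[open]; S:chain[open]; X:chain[open] ⇒ blocked
  4. J ← W → X → R — W:fork[blocks]; X:chain[open] ⇒ blocked
At least one path is unblocked, so d-separation fails.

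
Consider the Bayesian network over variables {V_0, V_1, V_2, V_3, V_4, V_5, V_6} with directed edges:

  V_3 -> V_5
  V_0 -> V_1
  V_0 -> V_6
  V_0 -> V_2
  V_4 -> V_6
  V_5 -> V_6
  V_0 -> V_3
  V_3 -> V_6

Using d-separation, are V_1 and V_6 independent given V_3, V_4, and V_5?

No

We examine all 3 paths between V_1 and V_6:
Path 1: V_1 ← V_0 → V_3 → V_5 → V_6
  V_3 is a chain here and V_3 is conditioned on, so the path is blocked at V_3.
Path 2: V_1 ← V_0 → V_3 → V_6
  V_3 is a chain here and V_3 is conditioned on, so the path is blocked at V_3.
Path 3: V_1 ← V_0 → V_6
  V_0 is a fork and V_0 is not conditioned on — no node blocks this path, so it is active.
Because an active path exists, V_1 and V_6 are not d-separated.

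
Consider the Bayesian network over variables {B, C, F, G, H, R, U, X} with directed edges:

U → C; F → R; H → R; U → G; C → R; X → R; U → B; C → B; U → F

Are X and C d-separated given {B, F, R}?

We examine all 3 paths between X and C:
  1. X → R ← F ← U → B ← C — R:collider[open]; F:chain[blocks]; U:fork[open]; B:collider[open] ⇒ blocked
  2. X → R ← F ← U → C — R:collider[open]; F:chain[blocks]; U:fork[open] ⇒ blocked
  3. X → R ← C — R:collider[open] ⇒ active
Because an active path exists, X and C are not d-separated.

No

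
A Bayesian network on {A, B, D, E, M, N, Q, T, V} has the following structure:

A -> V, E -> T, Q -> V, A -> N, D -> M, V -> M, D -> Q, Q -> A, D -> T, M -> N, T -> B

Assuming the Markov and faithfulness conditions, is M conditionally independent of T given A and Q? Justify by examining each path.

No

5 paths connect M and T; each must be blocked for d-separation to hold:
  1. M ← D → T — D:fork[open] ⇒ active
  2. M → N ← A ← Q ← D → T — N:collider[blocks]; A:chain[blocks]; Q:chain[blocks]; D:fork[open] ⇒ blocked
  3. M → N ← A → V ← Q ← D → T — N:collider[blocks]; A:fork[blocks]; V:collider[blocks]; Q:chain[blocks]; D:fork[open] ⇒ blocked
  4. M ← V ← Q ← D → T — V:chain[open]; Q:chain[blocks]; D:fork[open] ⇒ blocked
  5. M ← V ← A ← Q ← D → T — V:chain[open]; A:chain[blocks]; Q:chain[blocks]; D:fork[open] ⇒ blocked
Because an active path exists, M and T are not d-separated.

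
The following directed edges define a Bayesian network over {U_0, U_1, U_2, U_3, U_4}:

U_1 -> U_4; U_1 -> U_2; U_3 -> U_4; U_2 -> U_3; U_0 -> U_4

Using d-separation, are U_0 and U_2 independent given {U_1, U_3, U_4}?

Yes — U_0 and U_2 are d-separated given {U_1, U_3, U_4}.

Enumerating the 2 paths from U_0 to U_2 and testing each for blocking by {U_1, U_3, U_4}:
Path 1: U_0 → U_4 ← U_3 ← U_2
  U_3 is a chain here and U_3 is conditioned on, so the path is blocked at U_3.
Path 2: U_0 → U_4 ← U_1 → U_2
  U_1 is a fork here and U_1 is conditioned on, so the path is blocked at U_1.
Since every path is blocked, d-separation holds.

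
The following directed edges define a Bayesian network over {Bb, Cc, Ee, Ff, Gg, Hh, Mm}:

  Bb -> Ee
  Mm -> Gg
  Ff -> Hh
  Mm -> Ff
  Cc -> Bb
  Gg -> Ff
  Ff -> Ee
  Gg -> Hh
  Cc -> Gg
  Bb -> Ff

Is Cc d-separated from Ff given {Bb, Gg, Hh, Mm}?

Enumerating the 5 paths from Cc to Ff and testing each for blocking by {Bb, Gg, Hh, Mm}:
  1. Cc → Gg → Ff — Gg:chain[blocks] ⇒ blocked
  2. Cc → Gg → Hh ← Ff — Gg:chain[blocks]; Hh:collider[open] ⇒ blocked
  3. Cc → Gg ← Mm → Ff — Gg:collider[open]; Mm:fork[blocks] ⇒ blocked
  4. Cc → Bb → Ff — Bb:chain[blocks] ⇒ blocked
  5. Cc → Bb → Ee ← Ff — Bb:chain[blocks]; Ee:collider[blocks] ⇒ blocked
Every path is blocked, so Cc and Ff are d-separated given {Bb, Gg, Hh, Mm}.

Yes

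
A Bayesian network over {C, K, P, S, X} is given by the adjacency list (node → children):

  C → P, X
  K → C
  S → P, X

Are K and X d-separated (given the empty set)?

No — K and X are not d-separated given ∅.

Enumerating the 2 paths from K to X and testing each for blocking by ∅:
Path 1: K → C → X
  C is a chain and C is not conditioned on — no node blocks this path, so it is active.
Path 2: K → C → P ← S → X
  P is a collider here and neither P nor any of its descendants is conditioned on, so the collider stays closed — the path is blocked at P.
Because an active path exists, K and X are not d-separated.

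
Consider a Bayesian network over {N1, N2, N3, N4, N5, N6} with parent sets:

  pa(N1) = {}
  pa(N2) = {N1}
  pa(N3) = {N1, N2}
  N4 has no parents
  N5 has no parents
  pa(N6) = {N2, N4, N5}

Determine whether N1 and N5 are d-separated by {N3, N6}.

Enumerating the 2 paths from N1 to N5 and testing each for blocking by {N3, N6}:
Path 1: N1 → N2 → N6 ← N5
  N2 is a chain and N2 is not conditioned on; N6 is a collider and N6 is conditioned on, which opens it — no node blocks this path, so it is active.
Path 2: N1 → N3 ← N2 → N6 ← N5
  N3 is a collider and N3 is conditioned on, which opens it; N2 is a fork and N2 is not conditioned on; N6 is a collider and N6 is conditioned on, which opens it — no node blocks this path, so it is active.
At least one path is unblocked, so d-separation fails.

No — N1 and N5 are not d-separated given {N3, N6}.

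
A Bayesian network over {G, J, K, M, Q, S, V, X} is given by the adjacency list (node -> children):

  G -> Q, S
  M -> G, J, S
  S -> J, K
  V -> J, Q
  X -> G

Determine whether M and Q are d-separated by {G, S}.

6 paths connect M and Q; each must be blocked for d-separation to hold:
  1. M → G → S → J ← V → Q — G:chain[blocks]; S:chain[blocks]; J:collider[blocks]; V:fork[open] ⇒ blocked
  2. M → G → Q — G:chain[blocks] ⇒ blocked
  3. M → J ← V → Q — J:collider[blocks]; V:fork[open] ⇒ blocked
  4. M → J ← S ← G → Q — J:collider[blocks]; S:chain[blocks]; G:fork[blocks] ⇒ blocked
  5. M → S ← G → Q — S:collider[open]; G:fork[blocks] ⇒ blocked
  6. M → S → J ← V → Q — S:chain[blocks]; J:collider[blocks]; V:fork[open] ⇒ blocked
Every path is blocked, so M and Q are d-separated given {G, S}.

Yes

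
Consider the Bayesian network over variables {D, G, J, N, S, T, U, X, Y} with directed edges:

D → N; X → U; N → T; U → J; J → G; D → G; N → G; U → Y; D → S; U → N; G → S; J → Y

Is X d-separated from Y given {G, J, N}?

No — X and Y are not d-separated given {G, J, N}.

There are 5 undirected paths between X and Y; checking each against the conditioning set {G, J, N}:
  1. X → U → J → Y — U:chain[open]; J:chain[blocks] ⇒ blocked
  2. X → U → N → G ← J → Y — U:chain[open]; N:chain[blocks]; G:collider[open]; J:fork[blocks] ⇒ blocked
  3. X → U → N ← D → G ← J → Y — U:chain[open]; N:collider[open]; D:fork[open]; G:collider[open]; J:fork[blocks] ⇒ blocked
  4. X → U → N ← D → S ← G ← J → Y — U:chain[open]; N:collider[open]; D:fork[open]; S:collider[blocks]; G:chain[blocks]; J:fork[blocks] ⇒ blocked
  5. X → U → Y — U:chain[open] ⇒ active
At least one path is unblocked, so d-separation fails.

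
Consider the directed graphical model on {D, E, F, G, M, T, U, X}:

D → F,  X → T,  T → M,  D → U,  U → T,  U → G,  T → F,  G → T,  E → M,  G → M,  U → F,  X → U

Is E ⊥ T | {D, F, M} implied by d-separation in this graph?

6 paths connect E and T; each must be blocked for d-separation to hold:
  1. E → M ← G ← U ← D → F ← T — M:collider[open]; G:chain[open]; U:chain[open]; D:fork[blocks]; F:collider[open] ⇒ blocked
  2. E → M ← G ← U ← X → T — M:collider[open]; G:chain[open]; U:chain[open]; X:fork[open] ⇒ active
  3. E → M ← G ← U → F ← T — M:collider[open]; G:chain[open]; U:fork[open]; F:collider[open] ⇒ active
  4. E → M ← G ← U → T — M:collider[open]; G:chain[open]; U:fork[open] ⇒ active
  5. E → M ← G → T — M:collider[open]; G:fork[open] ⇒ active
  6. E → M ← T — M:collider[open] ⇒ active
Because an active path exists, E and T are not d-separated.

No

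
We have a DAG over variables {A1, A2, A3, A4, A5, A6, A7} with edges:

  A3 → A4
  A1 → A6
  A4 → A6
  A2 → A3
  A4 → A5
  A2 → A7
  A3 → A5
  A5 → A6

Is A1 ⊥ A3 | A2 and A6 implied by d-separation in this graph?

No — A1 and A3 are not d-separated given {A2, A6}.

There are 4 undirected paths between A1 and A3; checking each against the conditioning set {A2, A6}:
Path 1: A1 → A6 ← A4 ← A3
  A6 is a collider and A6 is conditioned on, which opens it; A4 is a chain and A4 is not conditioned on — no node blocks this path, so it is active.
Path 2: A1 → A6 ← A4 → A5 ← A3
  A6 is a collider and A6 is conditioned on, which opens it; A4 is a fork and A4 is not conditioned on; A5 is a collider and its descendant A6 is conditioned on, which opens it — no node blocks this path, so it is active.
Path 3: A1 → A6 ← A5 ← A3
  A6 is a collider and A6 is conditioned on, which opens it; A5 is a chain and A5 is not conditioned on — no node blocks this path, so it is active.
Path 4: A1 → A6 ← A5 ← A4 ← A3
  A6 is a collider and A6 is conditioned on, which opens it; A5 is a chain and A5 is not conditioned on; A4 is a chain and A4 is not conditioned on — no node blocks this path, so it is active.
Because an active path exists, A1 and A3 are not d-separated.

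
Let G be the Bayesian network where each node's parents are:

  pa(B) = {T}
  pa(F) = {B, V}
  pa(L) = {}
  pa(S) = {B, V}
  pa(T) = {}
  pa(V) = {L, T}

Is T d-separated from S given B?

No — T and S are not d-separated given {B}.

4 paths connect T and S; each must be blocked for d-separation to hold:
Path 1: T → V → S
  V is a chain and V is not conditioned on — no node blocks this path, so it is active.
Path 2: T → V → F ← B → S
  F is a collider here and neither F nor any of its descendants is conditioned on, so the collider stays closed — the path is blocked at F.
Path 3: T → B → S
  B is a chain here and B is conditioned on, so the path is blocked at B.
Path 4: T → B → F ← V → S
  B is a chain here and B is conditioned on, so the path is blocked at B.
Since the path T → V → S is active, T and S are not d-separated given {B}.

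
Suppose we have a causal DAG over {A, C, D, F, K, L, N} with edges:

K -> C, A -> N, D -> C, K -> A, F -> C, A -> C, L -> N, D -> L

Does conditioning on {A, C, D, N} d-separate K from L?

Yes — K and L are d-separated given {A, C, D, N}.

We examine all 4 paths between K and L:
Path 1: K → A → N ← L
  A is a chain here and A is conditioned on, so the path is blocked at A.
Path 2: K → A → C ← D → L
  A is a chain here and A is conditioned on, so the path is blocked at A.
Path 3: K → C ← D → L
  D is a fork here and D is conditioned on, so the path is blocked at D.
Path 4: K → C ← A → N ← L
  A is a fork here and A is conditioned on, so the path is blocked at A.
Since every path is blocked, d-separation holds.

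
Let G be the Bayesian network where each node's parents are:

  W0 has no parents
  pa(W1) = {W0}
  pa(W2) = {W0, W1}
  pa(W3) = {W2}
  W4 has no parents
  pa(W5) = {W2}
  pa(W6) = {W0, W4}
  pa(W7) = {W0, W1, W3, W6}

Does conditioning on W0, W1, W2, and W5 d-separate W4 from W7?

No

6 paths connect W4 and W7; each must be blocked for d-separation to hold:
Path 1: W4 → W6 → W7
  W6 is a chain and W6 is not conditioned on — no node blocks this path, so it is active.
Path 2: W4 → W6 ← W0 → W2 ← W1 → W7
  W6 is a collider here and neither W6 nor any of its descendants is conditioned on, so the collider stays closed — the path is blocked at W6.
Path 3: W4 → W6 ← W0 → W2 → W3 → W7
  W6 is a collider here and neither W6 nor any of its descendants is conditioned on, so the collider stays closed — the path is blocked at W6.
Path 4: W4 → W6 ← W0 → W1 → W2 → W3 → W7
  W6 is a collider here and neither W6 nor any of its descendants is conditioned on, so the collider stays closed — the path is blocked at W6.
Path 5: W4 → W6 ← W0 → W1 → W7
  W6 is a collider here and neither W6 nor any of its descendants is conditioned on, so the collider stays closed — the path is blocked at W6.
Path 6: W4 → W6 ← W0 → W7
  W6 is a collider here and neither W6 nor any of its descendants is conditioned on, so the collider stays closed — the path is blocked at W6.
At least one path is unblocked, so d-separation fails.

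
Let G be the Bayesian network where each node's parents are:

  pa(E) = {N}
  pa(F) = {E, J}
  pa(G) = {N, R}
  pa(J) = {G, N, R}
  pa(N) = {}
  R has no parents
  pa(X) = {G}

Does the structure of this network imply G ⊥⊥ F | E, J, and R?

Yes

Enumerating the 6 paths from G to F and testing each for blocking by {E, J, R}:
Path 1: G ← R → J → F
  R is a fork here and R is conditioned on, so the path is blocked at R.
Path 2: G ← R → J ← N → E → F
  R is a fork here and R is conditioned on, so the path is blocked at R.
Path 3: G → J → F
  J is a chain here and J is conditioned on, so the path is blocked at J.
Path 4: G → J ← N → E → F
  E is a chain here and E is conditioned on, so the path is blocked at E.
Path 5: G ← N → J → F
  J is a chain here and J is conditioned on, so the path is blocked at J.
Path 6: G ← N → E → F
  E is a chain here and E is conditioned on, so the path is blocked at E.
Since every path is blocked, d-separation holds.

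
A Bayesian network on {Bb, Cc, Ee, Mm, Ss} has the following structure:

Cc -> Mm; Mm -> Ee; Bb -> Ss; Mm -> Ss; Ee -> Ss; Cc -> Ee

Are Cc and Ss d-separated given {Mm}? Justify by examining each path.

Enumerating the 4 paths from Cc to Ss and testing each for blocking by {Mm}:
Path 1: Cc → Mm → Ss
  Mm is a chain here and Mm is conditioned on, so the path is blocked at Mm.
Path 2: Cc → Mm → Ee → Ss
  Mm is a chain here and Mm is conditioned on, so the path is blocked at Mm.
Path 3: Cc → Ee ← Mm → Ss
  Ee is a collider here and neither Ee nor any of its descendants is conditioned on, so the collider stays closed — the path is blocked at Ee.
Path 4: Cc → Ee → Ss
  Ee is a chain and Ee is not conditioned on — no node blocks this path, so it is active.
At least one path is unblocked, so d-separation fails.

No — Cc and Ss are not d-separated given {Mm}.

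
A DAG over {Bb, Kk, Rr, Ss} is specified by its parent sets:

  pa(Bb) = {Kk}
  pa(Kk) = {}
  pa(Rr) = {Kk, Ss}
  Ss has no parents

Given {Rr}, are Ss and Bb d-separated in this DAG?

No

There is one path between Ss and Bb:
Path 1: Ss → Rr ← Kk → Bb
  Rr is a collider and Rr is conditioned on, which opens it; Kk is a fork and Kk is not conditioned on — no node blocks this path, so it is active.
Since the path Ss → Rr ← Kk → Bb is active, Ss and Bb are not d-separated given {Rr}.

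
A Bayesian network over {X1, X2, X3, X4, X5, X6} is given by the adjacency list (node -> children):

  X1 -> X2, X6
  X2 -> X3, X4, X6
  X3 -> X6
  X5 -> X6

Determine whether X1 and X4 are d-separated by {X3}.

No — X1 and X4 are not d-separated given {X3}.

We examine all 3 paths between X1 and X4:
Path 1: X1 → X6 ← X3 ← X2 → X4
  X6 is a collider here and neither X6 nor any of its descendants is conditioned on, so the collider stays closed — the path is blocked at X6.
Path 2: X1 → X6 ← X2 → X4
  X6 is a collider here and neither X6 nor any of its descendants is conditioned on, so the collider stays closed — the path is blocked at X6.
Path 3: X1 → X2 → X4
  X2 is a chain and X2 is not conditioned on — no node blocks this path, so it is active.
Because an active path exists, X1 and X4 are not d-separated.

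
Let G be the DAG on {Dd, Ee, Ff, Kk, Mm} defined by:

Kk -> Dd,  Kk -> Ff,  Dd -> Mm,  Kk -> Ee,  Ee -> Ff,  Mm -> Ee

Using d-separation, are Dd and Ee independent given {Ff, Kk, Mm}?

Yes

Enumerating the 3 paths from Dd to Ee and testing each for blocking by {Ff, Kk, Mm}:
  1. Dd ← Kk → Ee — Kk:fork[blocks] ⇒ blocked
  2. Dd ← Kk → Ff ← Ee — Kk:fork[blocks]; Ff:collider[open] ⇒ blocked
  3. Dd → Mm → Ee — Mm:chain[blocks] ⇒ blocked
All paths are blocked; Dd ⊥ Ee | {Ff, Kk, Mm} holds.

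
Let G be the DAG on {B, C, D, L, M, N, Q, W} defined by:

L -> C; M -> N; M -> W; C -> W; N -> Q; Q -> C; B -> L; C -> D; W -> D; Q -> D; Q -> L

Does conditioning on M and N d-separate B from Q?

We examine all 6 paths between B and Q:
Path 1: B → L → C → W ← M → N → Q
  W is a collider here and neither W nor any of its descendants is conditioned on, so the collider stays closed — the path is blocked at W.
Path 2: B → L → C → W → D ← Q
  D is a collider here and neither D nor any of its descendants is conditioned on, so the collider stays closed — the path is blocked at D.
Path 3: B → L → C → D ← W ← M → N → Q
  D is a collider here and neither D nor any of its descendants is conditioned on, so the collider stays closed — the path is blocked at D.
Path 4: B → L → C → D ← Q
  D is a collider here and neither D nor any of its descendants is conditioned on, so the collider stays closed — the path is blocked at D.
Path 5: B → L → C ← Q
  C is a collider here and neither C nor any of its descendants is conditioned on, so the collider stays closed — the path is blocked at C.
Path 6: B → L ← Q
  L is a collider here and neither L nor any of its descendants is conditioned on, so the collider stays closed — the path is blocked at L.
Every path is blocked, so B and Q are d-separated given {M, N}.

Yes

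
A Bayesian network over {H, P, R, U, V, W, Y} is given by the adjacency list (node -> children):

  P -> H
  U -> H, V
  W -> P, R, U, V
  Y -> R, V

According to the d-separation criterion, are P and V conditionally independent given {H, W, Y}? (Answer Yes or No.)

No — P and V are not d-separated given {H, W, Y}.

6 paths connect P and V; each must be blocked for d-separation to hold:
Path 1: P ← W → V
  W is a fork here and W is conditioned on, so the path is blocked at W.
Path 2: P ← W → U → V
  W is a fork here and W is conditioned on, so the path is blocked at W.
Path 3: P ← W → R ← Y → V
  W is a fork here and W is conditioned on, so the path is blocked at W.
Path 4: P → H ← U → V
  H is a collider and H is conditioned on, which opens it; U is a fork and U is not conditioned on — no node blocks this path, so it is active.
Path 5: P → H ← U ← W → V
  W is a fork here and W is conditioned on, so the path is blocked at W.
Path 6: P → H ← U ← W → R ← Y → V
  W is a fork here and W is conditioned on, so the path is blocked at W.
At least one path is unblocked, so d-separation fails.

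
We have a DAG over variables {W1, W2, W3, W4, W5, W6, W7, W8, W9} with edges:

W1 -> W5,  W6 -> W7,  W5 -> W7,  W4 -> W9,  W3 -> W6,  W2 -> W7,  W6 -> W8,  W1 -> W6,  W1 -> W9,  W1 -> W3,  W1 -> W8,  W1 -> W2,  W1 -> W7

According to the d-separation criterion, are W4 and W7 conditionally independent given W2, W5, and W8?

Yes

Enumerating the 6 paths from W4 to W7 and testing each for blocking by {W2, W5, W8}:
  1. W4 → W9 ← W1 → W8 ← W6 → W7 — W9:collider[blocks]; W1:fork[open]; W8:collider[open]; W6:fork[open] ⇒ blocked
  2. W4 → W9 ← W1 → W5 → W7 — W9:collider[blocks]; W1:fork[open]; W5:chain[blocks] ⇒ blocked
  3. W4 → W9 ← W1 → W6 → W7 — W9:collider[blocks]; W1:fork[open]; W6:chain[open] ⇒ blocked
  4. W4 → W9 ← W1 → W2 → W7 — W9:collider[blocks]; W1:fork[open]; W2:chain[blocks] ⇒ blocked
  5. W4 → W9 ← W1 → W7 — W9:collider[blocks]; W1:fork[open] ⇒ blocked
  6. W4 → W9 ← W1 → W3 → W6 → W7 — W9:collider[blocks]; W1:fork[open]; W3:chain[open]; W6:chain[open] ⇒ blocked
All paths are blocked; W4 ⊥ W7 | {W2, W5, W8} holds.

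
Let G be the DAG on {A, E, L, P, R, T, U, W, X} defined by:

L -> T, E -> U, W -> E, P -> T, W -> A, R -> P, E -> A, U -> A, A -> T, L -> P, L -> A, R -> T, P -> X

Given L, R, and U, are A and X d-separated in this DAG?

Yes — A and X are d-separated given {L, R, U}.

We examine all 6 paths between A and X:
  1. A ← L → T ← R → P → X — L:fork[blocks]; T:collider[blocks]; R:fork[blocks]; P:chain[open] ⇒ blocked
  2. A ← L → T ← P → X — L:fork[blocks]; T:collider[blocks]; P:fork[open] ⇒ blocked
  3. A ← L → P → X — L:fork[blocks]; P:chain[open] ⇒ blocked
  4. A → T ← R → P → X — T:collider[blocks]; R:fork[blocks]; P:chain[open] ⇒ blocked
  5. A → T ← L → P → X — T:collider[blocks]; L:fork[blocks]; P:chain[open] ⇒ blocked
  6. A → T ← P → X — T:collider[blocks]; P:fork[open] ⇒ blocked
All paths are blocked; A ⊥ X | {L, R, U} holds.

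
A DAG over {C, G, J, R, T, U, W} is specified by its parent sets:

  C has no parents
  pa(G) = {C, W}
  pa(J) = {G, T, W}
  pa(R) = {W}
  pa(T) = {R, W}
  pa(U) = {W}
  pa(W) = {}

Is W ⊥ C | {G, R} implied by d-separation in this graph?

No

Enumerating the 4 paths from W to C and testing each for blocking by {G, R}:
Path 1: W → G ← C
  G is a collider and G is conditioned on, which opens it — no node blocks this path, so it is active.
Path 2: W → T → J ← G ← C
  J is a collider here and neither J nor any of its descendants is conditioned on, so the collider stays closed — the path is blocked at J.
Path 3: W → R → T → J ← G ← C
  R is a chain here and R is conditioned on, so the path is blocked at R.
Path 4: W → J ← G ← C
  J is a collider here and neither J nor any of its descendants is conditioned on, so the collider stays closed — the path is blocked at J.
At least one path is unblocked, so d-separation fails.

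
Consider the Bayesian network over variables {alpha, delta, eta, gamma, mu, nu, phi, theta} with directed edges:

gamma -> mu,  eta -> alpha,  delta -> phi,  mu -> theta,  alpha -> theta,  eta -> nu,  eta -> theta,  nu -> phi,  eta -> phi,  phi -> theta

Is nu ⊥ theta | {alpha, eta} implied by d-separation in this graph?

Enumerating the 6 paths from nu to theta and testing each for blocking by {alpha, eta}:
Path 1: nu ← eta → alpha → theta
  eta is a fork here and eta is conditioned on, so the path is blocked at eta.
Path 2: nu ← eta → theta
  eta is a fork here and eta is conditioned on, so the path is blocked at eta.
Path 3: nu ← eta → phi → theta
  eta is a fork here and eta is conditioned on, so the path is blocked at eta.
Path 4: nu → phi ← eta → alpha → theta
  phi is a collider here and neither phi nor any of its descendants is conditioned on, so the collider stays closed — the path is blocked at phi.
Path 5: nu → phi ← eta → theta
  phi is a collider here and neither phi nor any of its descendants is conditioned on, so the collider stays closed — the path is blocked at phi.
Path 6: nu → phi → theta
  phi is a chain and phi is not conditioned on — no node blocks this path, so it is active.
Because an active path exists, nu and theta are not d-separated.

No — nu and theta are not d-separated given {alpha, eta}.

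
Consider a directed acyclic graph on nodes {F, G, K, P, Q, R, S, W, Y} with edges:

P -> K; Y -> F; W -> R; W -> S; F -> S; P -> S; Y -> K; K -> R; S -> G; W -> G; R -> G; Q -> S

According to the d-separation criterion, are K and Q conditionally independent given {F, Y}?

Enumerating the 6 paths from K to Q and testing each for blocking by {F, Y}:
Path 1: K → R ← W → S ← Q
  R is a collider here and neither R nor any of its descendants is conditioned on, so the collider stays closed — the path is blocked at R.
Path 2: K → R ← W → G ← S ← Q
  R is a collider here and neither R nor any of its descendants is conditioned on, so the collider stays closed — the path is blocked at R.
Path 3: K → R → G ← S ← Q
  G is a collider here and neither G nor any of its descendants is conditioned on, so the collider stays closed — the path is blocked at G.
Path 4: K → R → G ← W → S ← Q
  G is a collider here and neither G nor any of its descendants is conditioned on, so the collider stays closed — the path is blocked at G.
Path 5: K ← P → S ← Q
  S is a collider here and neither S nor any of its descendants is conditioned on, so the collider stays closed — the path is blocked at S.
Path 6: K ← Y → F → S ← Q
  Y is a fork here and Y is conditioned on, so the path is blocked at Y.
Since every path is blocked, d-separation holds.

Yes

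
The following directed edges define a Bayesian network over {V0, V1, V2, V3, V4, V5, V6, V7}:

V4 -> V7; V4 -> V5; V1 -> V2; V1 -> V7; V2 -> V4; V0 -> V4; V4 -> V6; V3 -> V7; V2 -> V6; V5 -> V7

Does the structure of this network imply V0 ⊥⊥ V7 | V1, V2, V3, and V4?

Yes

There are 4 undirected paths between V0 and V7; checking each against the conditioning set {V1, V2, V3, V4}:
Path 1: V0 → V4 → V5 → V7
  V4 is a chain here and V4 is conditioned on, so the path is blocked at V4.
Path 2: V0 → V4 → V6 ← V2 ← V1 → V7
  V4 is a chain here and V4 is conditioned on, so the path is blocked at V4.
Path 3: V0 → V4 ← V2 ← V1 → V7
  V2 is a chain here and V2 is conditioned on, so the path is blocked at V2.
Path 4: V0 → V4 → V7
  V4 is a chain here and V4 is conditioned on, so the path is blocked at V4.
Every path is blocked, so V0 and V7 are d-separated given {V1, V2, V3, V4}.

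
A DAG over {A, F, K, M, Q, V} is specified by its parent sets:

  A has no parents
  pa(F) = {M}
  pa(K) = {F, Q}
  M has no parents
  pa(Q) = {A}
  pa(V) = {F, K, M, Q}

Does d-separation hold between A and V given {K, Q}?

Enumerating the 4 paths from A to V and testing each for blocking by {K, Q}:
Path 1: A → Q → V
  Q is a chain here and Q is conditioned on, so the path is blocked at Q.
Path 2: A → Q → K ← F → V
  Q is a chain here and Q is conditioned on, so the path is blocked at Q.
Path 3: A → Q → K ← F ← M → V
  Q is a chain here and Q is conditioned on, so the path is blocked at Q.
Path 4: A → Q → K → V
  Q is a chain here and Q is conditioned on, so the path is blocked at Q.
All paths are blocked; A ⊥ V | {K, Q} holds.

Yes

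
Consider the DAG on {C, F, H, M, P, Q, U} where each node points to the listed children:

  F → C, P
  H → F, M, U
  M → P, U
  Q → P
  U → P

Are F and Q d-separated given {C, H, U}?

Yes

There are 5 undirected paths between F and Q; checking each against the conditioning set {C, H, U}:
Path 1: F ← H → U → P ← Q
  H is a fork here and H is conditioned on, so the path is blocked at H.
Path 2: F ← H → U ← M → P ← Q
  H is a fork here and H is conditioned on, so the path is blocked at H.
Path 3: F ← H → M → U → P ← Q
  H is a fork here and H is conditioned on, so the path is blocked at H.
Path 4: F ← H → M → P ← Q
  H is a fork here and H is conditioned on, so the path is blocked at H.
Path 5: F → P ← Q
  P is a collider here and neither P nor any of its descendants is conditioned on, so the collider stays closed — the path is blocked at P.
All paths are blocked; F ⊥ Q | {C, H, U} holds.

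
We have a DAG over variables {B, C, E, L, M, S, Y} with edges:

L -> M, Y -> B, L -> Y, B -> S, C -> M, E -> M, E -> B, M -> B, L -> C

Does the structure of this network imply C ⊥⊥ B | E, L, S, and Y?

We examine all 6 paths between C and B:
  1. C → M → B — M:chain[open] ⇒ active
  2. C → M ← L → Y → B — M:collider[open]; L:fork[blocks]; Y:chain[blocks] ⇒ blocked
  3. C → M ← E → B — M:collider[open]; E:fork[blocks] ⇒ blocked
  4. C ← L → M → B — L:fork[blocks]; M:chain[open] ⇒ blocked
  5. C ← L → M ← E → B — L:fork[blocks]; M:collider[open]; E:fork[blocks] ⇒ blocked
  6. C ← L → Y → B — L:fork[blocks]; Y:chain[blocks] ⇒ blocked
At least one path is unblocked, so d-separation fails.

No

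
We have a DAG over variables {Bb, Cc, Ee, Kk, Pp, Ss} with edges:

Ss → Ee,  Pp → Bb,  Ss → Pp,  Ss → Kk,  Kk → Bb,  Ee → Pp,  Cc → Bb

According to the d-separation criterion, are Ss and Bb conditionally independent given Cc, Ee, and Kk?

There are 3 undirected paths between Ss and Bb; checking each against the conditioning set {Cc, Ee, Kk}:
  1. Ss → Ee → Pp → Bb — Ee:chain[blocks]; Pp:chain[open] ⇒ blocked
  2. Ss → Pp → Bb — Pp:chain[open] ⇒ active
  3. Ss → Kk → Bb — Kk:chain[blocks] ⇒ blocked
At least one path is unblocked, so d-separation fails.

No — Ss and Bb are not d-separated given {Cc, Ee, Kk}.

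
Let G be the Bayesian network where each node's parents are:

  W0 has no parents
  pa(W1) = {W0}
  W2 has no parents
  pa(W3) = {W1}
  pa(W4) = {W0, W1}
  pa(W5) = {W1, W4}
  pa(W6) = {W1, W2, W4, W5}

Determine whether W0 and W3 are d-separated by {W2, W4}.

No

Enumerating the 6 paths from W0 to W3 and testing each for blocking by {W2, W4}:
Path 1: W0 → W4 ← W1 → W3
  W4 is a collider and W4 is conditioned on, which opens it; W1 is a fork and W1 is not conditioned on — no node blocks this path, so it is active.
Path 2: W0 → W4 → W6 ← W1 → W3
  W4 is a chain here and W4 is conditioned on, so the path is blocked at W4.
Path 3: W0 → W4 → W6 ← W5 ← W1 → W3
  W4 is a chain here and W4 is conditioned on, so the path is blocked at W4.
Path 4: W0 → W4 → W5 ← W1 → W3
  W4 is a chain here and W4 is conditioned on, so the path is blocked at W4.
Path 5: W0 → W4 → W5 → W6 ← W1 → W3
  W4 is a chain here and W4 is conditioned on, so the path is blocked at W4.
Path 6: W0 → W1 → W3
  W1 is a chain and W1 is not conditioned on — no node blocks this path, so it is active.
Since the path W0 → W4 ← W1 → W3 is active, W0 and W3 are not d-separated given {W2, W4}.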